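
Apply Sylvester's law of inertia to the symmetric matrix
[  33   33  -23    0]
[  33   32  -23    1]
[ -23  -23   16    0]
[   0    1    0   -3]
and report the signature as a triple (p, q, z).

Answer: (1, 3, 0)

Derivation:
step 0: pivot 33 → sign +
step 1: pivot -1 → sign −
step 2: pivot -1/33 → sign −
step 3: pivot -2 → sign −
signature = (1, 3, 0)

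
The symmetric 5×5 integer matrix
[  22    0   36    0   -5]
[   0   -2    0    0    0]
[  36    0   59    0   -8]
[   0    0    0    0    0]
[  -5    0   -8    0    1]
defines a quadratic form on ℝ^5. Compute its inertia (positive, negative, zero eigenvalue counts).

Answer: (2, 2, 1)

Derivation:
step 0: pivot 22 → sign +
step 1: pivot -2 → sign −
step 2: pivot 1/11 → sign +
step 3: pivot -1/2 → sign −
step 4: row/col 4 already zero → sign 0
signature = (2, 2, 1)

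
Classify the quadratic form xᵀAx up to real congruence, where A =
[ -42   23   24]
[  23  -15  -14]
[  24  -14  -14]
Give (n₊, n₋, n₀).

Answer: (1, 2, 0)

Derivation:
step 0: pivot -42 → sign −
step 1: pivot -101/42 → sign −
step 2: pivot 2/101 → sign +
signature = (1, 2, 0)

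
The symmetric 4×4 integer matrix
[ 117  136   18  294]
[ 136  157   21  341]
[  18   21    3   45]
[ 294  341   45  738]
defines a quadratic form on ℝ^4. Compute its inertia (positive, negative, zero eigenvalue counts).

step 0: pivot 117 → sign +
step 1: pivot -127/117 → sign −
step 2: pivot 30/127 → sign +
step 3: pivot -3/5 → sign −
signature = (2, 2, 0)

Answer: (2, 2, 0)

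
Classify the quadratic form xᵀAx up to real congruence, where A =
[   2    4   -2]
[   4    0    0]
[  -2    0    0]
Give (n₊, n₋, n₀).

step 0: pivot 2 → sign +
step 1: pivot -8 → sign −
step 2: row/col 2 already zero → sign 0
signature = (1, 1, 1)

Answer: (1, 1, 1)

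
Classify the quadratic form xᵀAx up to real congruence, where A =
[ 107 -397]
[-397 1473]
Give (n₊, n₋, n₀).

step 0: pivot 107 → sign +
step 1: pivot 2/107 → sign +
signature = (2, 0, 0)

Answer: (2, 0, 0)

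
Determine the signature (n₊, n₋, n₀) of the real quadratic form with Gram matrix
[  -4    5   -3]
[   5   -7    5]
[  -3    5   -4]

Answer: (1, 2, 0)

Derivation:
step 0: pivot -4 → sign −
step 1: pivot -3/4 → sign −
step 2: pivot 1/3 → sign +
signature = (1, 2, 0)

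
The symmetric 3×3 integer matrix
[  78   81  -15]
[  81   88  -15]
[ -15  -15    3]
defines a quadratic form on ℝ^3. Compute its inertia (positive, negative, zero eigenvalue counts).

step 0: pivot 78 → sign +
step 1: pivot 101/26 → sign +
step 2: pivot 3/101 → sign +
signature = (3, 0, 0)

Answer: (3, 0, 0)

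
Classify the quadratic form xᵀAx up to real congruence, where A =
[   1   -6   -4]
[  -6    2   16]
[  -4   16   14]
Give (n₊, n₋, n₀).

step 0: pivot 1 → sign +
step 1: pivot -34 → sign −
step 2: pivot -2/17 → sign −
signature = (1, 2, 0)

Answer: (1, 2, 0)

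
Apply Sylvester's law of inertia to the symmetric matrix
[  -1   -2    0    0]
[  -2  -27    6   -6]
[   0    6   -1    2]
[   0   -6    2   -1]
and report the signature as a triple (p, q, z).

Answer: (2, 2, 0)

Derivation:
step 0: pivot -1 → sign −
step 1: pivot -23 → sign −
step 2: pivot 13/23 → sign +
step 3: pivot 3/13 → sign +
signature = (2, 2, 0)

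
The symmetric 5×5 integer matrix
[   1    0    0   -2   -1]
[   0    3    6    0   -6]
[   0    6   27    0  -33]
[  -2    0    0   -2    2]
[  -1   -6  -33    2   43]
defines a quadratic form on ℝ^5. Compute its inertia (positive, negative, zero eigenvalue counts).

Answer: (4, 1, 0)

Derivation:
step 0: pivot 1 → sign +
step 1: pivot 3 → sign +
step 2: pivot 15 → sign +
step 3: pivot -6 → sign −
step 4: pivot 3/5 → sign +
signature = (4, 1, 0)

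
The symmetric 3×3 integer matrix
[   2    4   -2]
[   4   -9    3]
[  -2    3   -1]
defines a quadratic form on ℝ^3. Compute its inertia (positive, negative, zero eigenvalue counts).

Answer: (1, 2, 0)

Derivation:
step 0: pivot 2 → sign +
step 1: pivot -17 → sign −
step 2: pivot -2/17 → sign −
signature = (1, 2, 0)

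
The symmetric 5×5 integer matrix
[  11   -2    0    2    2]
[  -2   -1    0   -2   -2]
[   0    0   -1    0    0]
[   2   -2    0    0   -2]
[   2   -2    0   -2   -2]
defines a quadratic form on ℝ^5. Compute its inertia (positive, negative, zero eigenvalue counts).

Answer: (2, 3, 0)

Derivation:
step 0: pivot 11 → sign +
step 1: pivot -15/11 → sign −
step 2: pivot -1 → sign −
step 3: pivot 8/5 → sign +
step 4: pivot -1/2 → sign −
signature = (2, 3, 0)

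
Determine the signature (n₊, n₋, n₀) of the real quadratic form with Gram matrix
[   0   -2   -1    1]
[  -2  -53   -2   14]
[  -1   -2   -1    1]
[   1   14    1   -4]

Answer: (1, 3, 0)

Derivation:
step 0: pivot -53 → sign −
step 1: pivot 4/53 → sign +
step 2: pivot -49/4 → sign −
step 3: pivot -3/49 → sign −
signature = (1, 3, 0)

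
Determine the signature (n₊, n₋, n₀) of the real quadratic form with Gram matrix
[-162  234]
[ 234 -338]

Answer: (0, 1, 1)

Derivation:
step 0: pivot -162 → sign −
step 1: row/col 1 already zero → sign 0
signature = (0, 1, 1)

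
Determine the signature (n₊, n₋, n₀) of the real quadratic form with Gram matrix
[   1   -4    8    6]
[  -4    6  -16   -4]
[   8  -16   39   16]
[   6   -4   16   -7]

step 0: pivot 1 → sign +
step 1: pivot -10 → sign −
step 2: pivot 3/5 → sign +
step 3: pivot -3 → sign −
signature = (2, 2, 0)

Answer: (2, 2, 0)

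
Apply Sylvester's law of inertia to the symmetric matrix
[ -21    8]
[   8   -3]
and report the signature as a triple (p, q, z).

Answer: (1, 1, 0)

Derivation:
step 0: pivot -21 → sign −
step 1: pivot 1/21 → sign +
signature = (1, 1, 0)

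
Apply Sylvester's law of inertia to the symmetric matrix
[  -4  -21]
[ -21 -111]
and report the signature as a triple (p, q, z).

step 0: pivot -4 → sign −
step 1: pivot -3/4 → sign −
signature = (0, 2, 0)

Answer: (0, 2, 0)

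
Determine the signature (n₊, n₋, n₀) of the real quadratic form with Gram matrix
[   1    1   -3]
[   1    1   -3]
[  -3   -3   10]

Answer: (2, 0, 1)

Derivation:
step 0: pivot 1 → sign +
step 1: pivot 1 → sign +
step 2: row/col 2 already zero → sign 0
signature = (2, 0, 1)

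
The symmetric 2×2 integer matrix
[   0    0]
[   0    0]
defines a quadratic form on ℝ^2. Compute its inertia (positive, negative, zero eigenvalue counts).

step 0: row/col 0 already zero → sign 0
step 1: row/col 1 already zero → sign 0
signature = (0, 0, 2)

Answer: (0, 0, 2)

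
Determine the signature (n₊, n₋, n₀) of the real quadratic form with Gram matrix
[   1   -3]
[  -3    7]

Answer: (1, 1, 0)

Derivation:
step 0: pivot 1 → sign +
step 1: pivot -2 → sign −
signature = (1, 1, 0)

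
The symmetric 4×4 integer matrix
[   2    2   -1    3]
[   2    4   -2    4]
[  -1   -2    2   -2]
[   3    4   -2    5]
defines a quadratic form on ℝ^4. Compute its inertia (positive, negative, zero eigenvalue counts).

step 0: pivot 2 → sign +
step 1: pivot 2 → sign +
step 2: pivot 1 → sign +
step 3: row/col 3 already zero → sign 0
signature = (3, 0, 1)

Answer: (3, 0, 1)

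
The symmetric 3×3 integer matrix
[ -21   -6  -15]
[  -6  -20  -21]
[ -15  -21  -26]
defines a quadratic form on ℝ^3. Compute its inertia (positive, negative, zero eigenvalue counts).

step 0: pivot -21 → sign −
step 1: pivot -128/7 → sign −
step 2: pivot -1/128 → sign −
signature = (0, 3, 0)

Answer: (0, 3, 0)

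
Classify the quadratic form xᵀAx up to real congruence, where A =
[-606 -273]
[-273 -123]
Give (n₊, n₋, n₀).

step 0: pivot -606 → sign −
step 1: pivot -3/202 → sign −
signature = (0, 2, 0)

Answer: (0, 2, 0)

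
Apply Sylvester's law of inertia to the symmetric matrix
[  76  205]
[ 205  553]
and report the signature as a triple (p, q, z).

step 0: pivot 76 → sign +
step 1: pivot 3/76 → sign +
signature = (2, 0, 0)

Answer: (2, 0, 0)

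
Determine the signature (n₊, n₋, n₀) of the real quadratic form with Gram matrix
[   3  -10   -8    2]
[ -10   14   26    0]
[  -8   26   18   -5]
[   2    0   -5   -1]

step 0: pivot 3 → sign +
step 1: pivot -58/3 → sign −
step 2: pivot -96/29 → sign −
step 3: pivot -1/32 → sign −
signature = (1, 3, 0)

Answer: (1, 3, 0)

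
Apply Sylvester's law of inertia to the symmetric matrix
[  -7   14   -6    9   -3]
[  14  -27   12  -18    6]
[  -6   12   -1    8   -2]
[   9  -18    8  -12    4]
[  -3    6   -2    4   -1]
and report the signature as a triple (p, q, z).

Answer: (3, 2, 0)

Derivation:
step 0: pivot -7 → sign −
step 1: pivot 1 → sign +
step 2: pivot 29/7 → sign +
step 3: pivot -13/29 → sign −
step 4: pivot 3/13 → sign +
signature = (3, 2, 0)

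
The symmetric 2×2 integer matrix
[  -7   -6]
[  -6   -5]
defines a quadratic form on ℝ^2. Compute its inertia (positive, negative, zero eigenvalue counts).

step 0: pivot -7 → sign −
step 1: pivot 1/7 → sign +
signature = (1, 1, 0)

Answer: (1, 1, 0)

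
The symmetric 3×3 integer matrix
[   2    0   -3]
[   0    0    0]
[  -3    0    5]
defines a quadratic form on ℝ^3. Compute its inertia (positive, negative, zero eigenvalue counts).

step 0: pivot 2 → sign +
step 1: pivot 1/2 → sign +
step 2: row/col 2 already zero → sign 0
signature = (2, 0, 1)

Answer: (2, 0, 1)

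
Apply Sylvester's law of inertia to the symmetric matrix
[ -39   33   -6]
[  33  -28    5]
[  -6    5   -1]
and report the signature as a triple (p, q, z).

Answer: (0, 2, 1)

Derivation:
step 0: pivot -39 → sign −
step 1: pivot -1/13 → sign −
step 2: row/col 2 already zero → sign 0
signature = (0, 2, 1)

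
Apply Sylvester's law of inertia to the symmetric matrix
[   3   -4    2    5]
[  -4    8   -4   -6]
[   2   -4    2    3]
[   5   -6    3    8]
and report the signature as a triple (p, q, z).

step 0: pivot 3 → sign +
step 1: pivot 8/3 → sign +
step 2: pivot -1/2 → sign −
step 3: row/col 3 already zero → sign 0
signature = (2, 1, 1)

Answer: (2, 1, 1)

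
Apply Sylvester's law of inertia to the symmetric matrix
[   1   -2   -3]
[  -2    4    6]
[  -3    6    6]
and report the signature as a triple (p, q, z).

Answer: (1, 1, 1)

Derivation:
step 0: pivot 1 → sign +
step 1: pivot -3 → sign −
step 2: row/col 2 already zero → sign 0
signature = (1, 1, 1)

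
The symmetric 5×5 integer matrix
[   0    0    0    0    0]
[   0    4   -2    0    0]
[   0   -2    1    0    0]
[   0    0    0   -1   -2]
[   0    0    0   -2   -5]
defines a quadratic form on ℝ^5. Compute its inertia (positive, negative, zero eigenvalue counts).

Answer: (1, 2, 2)

Derivation:
step 0: pivot 4 → sign +
step 1: pivot -1 → sign −
step 2: pivot -1 → sign −
step 3: row/col 3 already zero → sign 0
step 4: row/col 4 already zero → sign 0
signature = (1, 2, 2)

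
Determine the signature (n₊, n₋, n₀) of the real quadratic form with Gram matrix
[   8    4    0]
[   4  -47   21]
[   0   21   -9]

step 0: pivot 8 → sign +
step 1: pivot -49 → sign −
step 2: row/col 2 already zero → sign 0
signature = (1, 1, 1)

Answer: (1, 1, 1)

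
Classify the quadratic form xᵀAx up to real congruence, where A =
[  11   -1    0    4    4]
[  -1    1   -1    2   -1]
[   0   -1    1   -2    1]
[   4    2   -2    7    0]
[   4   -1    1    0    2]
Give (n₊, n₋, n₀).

step 0: pivot 11 → sign +
step 1: pivot 10/11 → sign +
step 2: pivot -1/10 → sign −
step 3: pivot 3 → sign +
step 4: pivot -1/3 → sign −
signature = (3, 2, 0)

Answer: (3, 2, 0)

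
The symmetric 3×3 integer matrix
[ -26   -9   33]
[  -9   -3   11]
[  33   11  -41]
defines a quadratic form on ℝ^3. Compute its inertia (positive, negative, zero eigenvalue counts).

step 0: pivot -26 → sign −
step 1: pivot 3/26 → sign +
step 2: pivot -2/3 → sign −
signature = (1, 2, 0)

Answer: (1, 2, 0)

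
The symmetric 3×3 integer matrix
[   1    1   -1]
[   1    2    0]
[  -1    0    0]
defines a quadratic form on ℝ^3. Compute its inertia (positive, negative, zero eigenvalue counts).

Answer: (2, 1, 0)

Derivation:
step 0: pivot 1 → sign +
step 1: pivot 1 → sign +
step 2: pivot -2 → sign −
signature = (2, 1, 0)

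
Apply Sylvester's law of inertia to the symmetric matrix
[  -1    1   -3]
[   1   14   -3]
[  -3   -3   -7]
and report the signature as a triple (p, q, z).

Answer: (1, 2, 0)

Derivation:
step 0: pivot -1 → sign −
step 1: pivot 15 → sign +
step 2: pivot -2/5 → sign −
signature = (1, 2, 0)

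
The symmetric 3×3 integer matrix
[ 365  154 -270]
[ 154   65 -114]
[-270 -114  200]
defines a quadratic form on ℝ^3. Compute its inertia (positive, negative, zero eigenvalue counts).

step 0: pivot 365 → sign +
step 1: pivot 9/365 → sign +
step 2: row/col 2 already zero → sign 0
signature = (2, 0, 1)

Answer: (2, 0, 1)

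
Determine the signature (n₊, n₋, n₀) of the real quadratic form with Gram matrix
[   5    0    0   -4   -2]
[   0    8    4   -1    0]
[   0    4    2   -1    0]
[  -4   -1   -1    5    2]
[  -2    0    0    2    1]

Answer: (4, 1, 0)

Derivation:
step 0: pivot 5 → sign +
step 1: pivot 8 → sign +
step 2: pivot 67/40 → sign +
step 3: pivot -10/67 → sign −
step 4: pivot 1/5 → sign +
signature = (4, 1, 0)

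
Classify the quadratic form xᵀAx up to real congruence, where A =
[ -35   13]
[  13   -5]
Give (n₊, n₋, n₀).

step 0: pivot -35 → sign −
step 1: pivot -6/35 → sign −
signature = (0, 2, 0)

Answer: (0, 2, 0)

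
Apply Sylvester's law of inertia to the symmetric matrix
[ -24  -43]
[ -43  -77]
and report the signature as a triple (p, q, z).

Answer: (1, 1, 0)

Derivation:
step 0: pivot -24 → sign −
step 1: pivot 1/24 → sign +
signature = (1, 1, 0)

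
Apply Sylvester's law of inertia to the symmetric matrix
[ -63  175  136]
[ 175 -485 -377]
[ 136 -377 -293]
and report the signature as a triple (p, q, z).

Answer: (2, 1, 0)

Derivation:
step 0: pivot -63 → sign −
step 1: pivot 10/9 → sign +
step 2: pivot 3/70 → sign +
signature = (2, 1, 0)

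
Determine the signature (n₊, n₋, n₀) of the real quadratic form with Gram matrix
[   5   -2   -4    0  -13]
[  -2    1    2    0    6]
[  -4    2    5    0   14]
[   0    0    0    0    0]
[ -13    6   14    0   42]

step 0: pivot 5 → sign +
step 1: pivot 1/5 → sign +
step 2: pivot 1 → sign +
step 3: pivot 1 → sign +
step 4: row/col 4 already zero → sign 0
signature = (4, 0, 1)

Answer: (4, 0, 1)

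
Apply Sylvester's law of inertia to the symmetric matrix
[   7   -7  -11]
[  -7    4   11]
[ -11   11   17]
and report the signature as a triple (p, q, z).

step 0: pivot 7 → sign +
step 1: pivot -3 → sign −
step 2: pivot -2/7 → sign −
signature = (1, 2, 0)

Answer: (1, 2, 0)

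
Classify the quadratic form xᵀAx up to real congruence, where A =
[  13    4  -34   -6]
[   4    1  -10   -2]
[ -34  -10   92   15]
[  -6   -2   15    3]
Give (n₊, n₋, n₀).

step 0: pivot 13 → sign +
step 1: pivot -3/13 → sign −
step 2: pivot 4 → sign +
step 3: pivot 1/12 → sign +
signature = (3, 1, 0)

Answer: (3, 1, 0)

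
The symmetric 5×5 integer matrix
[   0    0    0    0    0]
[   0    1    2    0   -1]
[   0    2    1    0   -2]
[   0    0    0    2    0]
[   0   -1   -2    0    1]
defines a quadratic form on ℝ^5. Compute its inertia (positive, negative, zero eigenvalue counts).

Answer: (2, 1, 2)

Derivation:
step 0: pivot 1 → sign +
step 1: pivot -3 → sign −
step 2: pivot 2 → sign +
step 3: row/col 3 already zero → sign 0
step 4: row/col 4 already zero → sign 0
signature = (2, 1, 2)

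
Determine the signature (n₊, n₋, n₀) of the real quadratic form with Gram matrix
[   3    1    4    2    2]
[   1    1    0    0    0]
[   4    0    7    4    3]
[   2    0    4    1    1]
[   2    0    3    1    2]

step 0: pivot 3 → sign +
step 1: pivot 2/3 → sign +
step 2: pivot -1 → sign −
step 3: pivot -1 → sign −
step 4: pivot 2 → sign +
signature = (3, 2, 0)

Answer: (3, 2, 0)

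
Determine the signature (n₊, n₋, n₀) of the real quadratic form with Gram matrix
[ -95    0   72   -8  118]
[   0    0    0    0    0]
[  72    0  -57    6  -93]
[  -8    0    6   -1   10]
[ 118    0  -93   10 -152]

Answer: (0, 4, 1)

Derivation:
step 0: pivot -95 → sign −
step 1: pivot -231/95 → sign −
step 2: pivot -25/77 → sign −
step 3: pivot -3/25 → sign −
step 4: row/col 4 already zero → sign 0
signature = (0, 4, 1)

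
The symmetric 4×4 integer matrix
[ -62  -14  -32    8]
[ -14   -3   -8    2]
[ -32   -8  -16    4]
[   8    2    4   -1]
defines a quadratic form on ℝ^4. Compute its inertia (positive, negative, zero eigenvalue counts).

Answer: (1, 2, 1)

Derivation:
step 0: pivot -62 → sign −
step 1: pivot 5/31 → sign +
step 2: pivot -16/5 → sign −
step 3: row/col 3 already zero → sign 0
signature = (1, 2, 1)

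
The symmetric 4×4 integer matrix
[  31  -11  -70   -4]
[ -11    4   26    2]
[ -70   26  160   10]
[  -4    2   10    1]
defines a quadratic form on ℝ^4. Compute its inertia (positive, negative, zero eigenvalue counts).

step 0: pivot 31 → sign +
step 1: pivot 3/31 → sign +
step 2: pivot -12 → sign −
step 3: row/col 3 already zero → sign 0
signature = (2, 1, 1)

Answer: (2, 1, 1)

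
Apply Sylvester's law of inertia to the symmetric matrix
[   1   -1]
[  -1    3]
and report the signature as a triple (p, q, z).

Answer: (2, 0, 0)

Derivation:
step 0: pivot 1 → sign +
step 1: pivot 2 → sign +
signature = (2, 0, 0)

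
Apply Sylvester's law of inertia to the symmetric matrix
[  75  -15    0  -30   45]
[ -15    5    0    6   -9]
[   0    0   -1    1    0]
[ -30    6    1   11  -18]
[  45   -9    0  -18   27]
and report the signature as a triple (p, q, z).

step 0: pivot 75 → sign +
step 1: pivot 2 → sign +
step 2: pivot -1 → sign −
step 3: row/col 3 already zero → sign 0
step 4: row/col 4 already zero → sign 0
signature = (2, 1, 2)

Answer: (2, 1, 2)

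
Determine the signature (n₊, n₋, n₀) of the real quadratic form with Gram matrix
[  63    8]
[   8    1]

Answer: (1, 1, 0)

Derivation:
step 0: pivot 63 → sign +
step 1: pivot -1/63 → sign −
signature = (1, 1, 0)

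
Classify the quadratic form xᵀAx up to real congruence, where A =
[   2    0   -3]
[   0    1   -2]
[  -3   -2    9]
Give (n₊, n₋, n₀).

step 0: pivot 2 → sign +
step 1: pivot 1 → sign +
step 2: pivot 1/2 → sign +
signature = (3, 0, 0)

Answer: (3, 0, 0)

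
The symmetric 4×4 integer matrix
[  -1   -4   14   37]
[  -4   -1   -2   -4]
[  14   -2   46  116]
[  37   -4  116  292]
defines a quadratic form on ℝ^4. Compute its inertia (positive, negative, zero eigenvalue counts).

Answer: (3, 1, 0)

Derivation:
step 0: pivot -1 → sign −
step 1: pivot 15 → sign +
step 2: pivot 266/15 → sign +
step 3: pivot 3/133 → sign +
signature = (3, 1, 0)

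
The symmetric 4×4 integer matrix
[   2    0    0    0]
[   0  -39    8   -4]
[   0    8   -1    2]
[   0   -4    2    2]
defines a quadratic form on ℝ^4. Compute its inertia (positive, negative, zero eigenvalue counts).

step 0: pivot 2 → sign +
step 1: pivot -39 → sign −
step 2: pivot 25/39 → sign +
step 3: pivot 6/25 → sign +
signature = (3, 1, 0)

Answer: (3, 1, 0)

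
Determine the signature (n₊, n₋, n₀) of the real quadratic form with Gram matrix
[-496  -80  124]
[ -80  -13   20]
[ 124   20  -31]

Answer: (0, 2, 1)

Derivation:
step 0: pivot -496 → sign −
step 1: pivot -3/31 → sign −
step 2: row/col 2 already zero → sign 0
signature = (0, 2, 1)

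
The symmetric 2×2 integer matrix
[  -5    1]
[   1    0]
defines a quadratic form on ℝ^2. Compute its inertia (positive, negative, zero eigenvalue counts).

step 0: pivot -5 → sign −
step 1: pivot 1/5 → sign +
signature = (1, 1, 0)

Answer: (1, 1, 0)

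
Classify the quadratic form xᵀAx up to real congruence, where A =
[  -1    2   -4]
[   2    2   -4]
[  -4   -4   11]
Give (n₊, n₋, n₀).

Answer: (2, 1, 0)

Derivation:
step 0: pivot -1 → sign −
step 1: pivot 6 → sign +
step 2: pivot 3 → sign +
signature = (2, 1, 0)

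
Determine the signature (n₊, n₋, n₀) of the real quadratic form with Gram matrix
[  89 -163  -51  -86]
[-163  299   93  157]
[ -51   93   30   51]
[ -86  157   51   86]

step 0: pivot 89 → sign +
step 1: pivot 42/89 → sign +
step 2: pivot 3/7 → sign +
step 3: pivot -3/2 → sign −
signature = (3, 1, 0)

Answer: (3, 1, 0)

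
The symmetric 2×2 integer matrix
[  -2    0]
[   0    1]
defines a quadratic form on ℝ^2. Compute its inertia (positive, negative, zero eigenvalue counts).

Answer: (1, 1, 0)

Derivation:
step 0: pivot -2 → sign −
step 1: pivot 1 → sign +
signature = (1, 1, 0)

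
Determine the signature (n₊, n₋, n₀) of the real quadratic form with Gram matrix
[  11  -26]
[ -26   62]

step 0: pivot 11 → sign +
step 1: pivot 6/11 → sign +
signature = (2, 0, 0)

Answer: (2, 0, 0)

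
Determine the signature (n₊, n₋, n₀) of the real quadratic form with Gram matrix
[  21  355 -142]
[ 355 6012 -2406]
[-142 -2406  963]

step 0: pivot 21 → sign +
step 1: pivot 227/21 → sign +
step 2: pivot -3/227 → sign −
signature = (2, 1, 0)

Answer: (2, 1, 0)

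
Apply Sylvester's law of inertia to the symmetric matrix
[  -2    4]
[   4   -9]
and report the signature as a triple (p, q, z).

Answer: (0, 2, 0)

Derivation:
step 0: pivot -2 → sign −
step 1: pivot -1 → sign −
signature = (0, 2, 0)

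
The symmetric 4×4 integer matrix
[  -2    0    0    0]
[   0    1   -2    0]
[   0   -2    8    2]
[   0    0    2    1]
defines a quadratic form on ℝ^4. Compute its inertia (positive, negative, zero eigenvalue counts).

Answer: (2, 1, 1)

Derivation:
step 0: pivot -2 → sign −
step 1: pivot 1 → sign +
step 2: pivot 4 → sign +
step 3: row/col 3 already zero → sign 0
signature = (2, 1, 1)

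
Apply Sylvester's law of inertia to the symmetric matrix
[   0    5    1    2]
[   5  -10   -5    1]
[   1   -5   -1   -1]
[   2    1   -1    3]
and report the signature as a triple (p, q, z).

step 0: pivot -10 → sign −
step 1: pivot 5/2 → sign +
step 2: pivot 3/5 → sign +
step 3: pivot 3/5 → sign +
signature = (3, 1, 0)

Answer: (3, 1, 0)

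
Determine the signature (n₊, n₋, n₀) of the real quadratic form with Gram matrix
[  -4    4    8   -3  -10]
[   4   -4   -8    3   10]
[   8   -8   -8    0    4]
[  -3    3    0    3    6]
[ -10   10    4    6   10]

step 0: pivot -4 → sign −
step 1: pivot 8 → sign +
step 2: pivot 3/4 → sign +
step 3: row/col 3 already zero → sign 0
step 4: row/col 4 already zero → sign 0
signature = (2, 1, 2)

Answer: (2, 1, 2)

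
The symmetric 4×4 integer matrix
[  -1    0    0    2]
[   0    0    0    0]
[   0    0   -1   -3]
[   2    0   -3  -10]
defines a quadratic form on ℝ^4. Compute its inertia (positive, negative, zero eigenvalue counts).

Answer: (1, 2, 1)

Derivation:
step 0: pivot -1 → sign −
step 1: pivot -1 → sign −
step 2: pivot 3 → sign +
step 3: row/col 3 already zero → sign 0
signature = (1, 2, 1)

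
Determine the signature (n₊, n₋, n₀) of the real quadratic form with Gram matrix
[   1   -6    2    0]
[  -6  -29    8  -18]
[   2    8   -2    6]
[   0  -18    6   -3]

step 0: pivot 1 → sign +
step 1: pivot -65 → sign −
step 2: pivot 2/13 → sign +
step 3: pivot 3/5 → sign +
signature = (3, 1, 0)

Answer: (3, 1, 0)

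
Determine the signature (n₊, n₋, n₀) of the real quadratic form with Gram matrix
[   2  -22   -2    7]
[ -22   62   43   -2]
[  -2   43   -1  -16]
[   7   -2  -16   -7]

Answer: (1, 3, 0)

Derivation:
step 0: pivot 2 → sign +
step 1: pivot -180 → sign −
step 2: pivot -11/20 → sign −
step 3: pivot -3/22 → sign −
signature = (1, 3, 0)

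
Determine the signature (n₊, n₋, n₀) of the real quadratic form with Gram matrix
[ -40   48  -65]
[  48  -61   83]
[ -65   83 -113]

step 0: pivot -40 → sign −
step 1: pivot -17/5 → sign −
step 2: pivot -3/136 → sign −
signature = (0, 3, 0)

Answer: (0, 3, 0)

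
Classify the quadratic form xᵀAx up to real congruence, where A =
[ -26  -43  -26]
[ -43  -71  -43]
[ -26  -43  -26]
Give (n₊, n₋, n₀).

Answer: (1, 1, 1)

Derivation:
step 0: pivot -26 → sign −
step 1: pivot 3/26 → sign +
step 2: row/col 2 already zero → sign 0
signature = (1, 1, 1)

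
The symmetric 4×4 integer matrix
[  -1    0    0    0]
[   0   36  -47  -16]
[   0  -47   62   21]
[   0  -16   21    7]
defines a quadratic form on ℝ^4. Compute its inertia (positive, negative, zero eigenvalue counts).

step 0: pivot -1 → sign −
step 1: pivot 36 → sign +
step 2: pivot 23/36 → sign +
step 3: pivot -3/23 → sign −
signature = (2, 2, 0)

Answer: (2, 2, 0)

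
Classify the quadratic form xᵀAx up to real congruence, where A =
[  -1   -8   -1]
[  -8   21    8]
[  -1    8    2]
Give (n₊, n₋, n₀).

step 0: pivot -1 → sign −
step 1: pivot 85 → sign +
step 2: pivot -1/85 → sign −
signature = (1, 2, 0)

Answer: (1, 2, 0)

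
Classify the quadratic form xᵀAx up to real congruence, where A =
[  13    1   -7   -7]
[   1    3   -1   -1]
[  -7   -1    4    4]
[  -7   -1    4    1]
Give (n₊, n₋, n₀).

Answer: (3, 1, 0)

Derivation:
step 0: pivot 13 → sign +
step 1: pivot 38/13 → sign +
step 2: pivot 3/19 → sign +
step 3: pivot -3 → sign −
signature = (3, 1, 0)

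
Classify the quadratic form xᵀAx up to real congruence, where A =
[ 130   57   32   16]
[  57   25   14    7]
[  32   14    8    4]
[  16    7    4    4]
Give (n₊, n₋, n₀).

step 0: pivot 130 → sign +
step 1: pivot 1/130 → sign +
step 2: pivot 2 → sign +
step 3: row/col 3 already zero → sign 0
signature = (3, 0, 1)

Answer: (3, 0, 1)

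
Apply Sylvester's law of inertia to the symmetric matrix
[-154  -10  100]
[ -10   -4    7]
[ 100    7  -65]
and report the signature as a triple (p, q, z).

Answer: (1, 2, 0)

Derivation:
step 0: pivot -154 → sign −
step 1: pivot -258/77 → sign −
step 2: pivot 1/86 → sign +
signature = (1, 2, 0)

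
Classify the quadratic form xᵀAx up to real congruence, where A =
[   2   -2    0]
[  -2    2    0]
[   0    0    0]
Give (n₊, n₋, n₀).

Answer: (1, 0, 2)

Derivation:
step 0: pivot 2 → sign +
step 1: row/col 1 already zero → sign 0
step 2: row/col 2 already zero → sign 0
signature = (1, 0, 2)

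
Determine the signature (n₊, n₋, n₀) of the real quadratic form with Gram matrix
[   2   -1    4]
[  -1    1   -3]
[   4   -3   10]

Answer: (2, 0, 1)

Derivation:
step 0: pivot 2 → sign +
step 1: pivot 1/2 → sign +
step 2: row/col 2 already zero → sign 0
signature = (2, 0, 1)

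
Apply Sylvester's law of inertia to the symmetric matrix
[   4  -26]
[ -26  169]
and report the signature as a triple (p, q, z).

Answer: (1, 0, 1)

Derivation:
step 0: pivot 4 → sign +
step 1: row/col 1 already zero → sign 0
signature = (1, 0, 1)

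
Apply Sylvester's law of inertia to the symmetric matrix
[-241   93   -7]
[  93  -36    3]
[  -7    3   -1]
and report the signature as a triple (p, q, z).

Answer: (0, 2, 1)

Derivation:
step 0: pivot -241 → sign −
step 1: pivot -27/241 → sign −
step 2: row/col 2 already zero → sign 0
signature = (0, 2, 1)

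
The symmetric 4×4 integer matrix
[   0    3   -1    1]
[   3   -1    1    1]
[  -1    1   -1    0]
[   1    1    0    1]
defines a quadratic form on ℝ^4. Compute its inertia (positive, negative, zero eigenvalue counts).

step 0: pivot -1 → sign −
step 1: pivot 9 → sign +
step 2: pivot -4/9 → sign −
step 3: pivot 1/4 → sign +
signature = (2, 2, 0)

Answer: (2, 2, 0)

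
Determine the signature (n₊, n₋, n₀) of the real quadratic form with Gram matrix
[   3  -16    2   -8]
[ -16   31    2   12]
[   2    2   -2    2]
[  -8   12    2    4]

Answer: (2, 2, 0)

Derivation:
step 0: pivot 3 → sign +
step 1: pivot -163/3 → sign −
step 2: pivot -62/163 → sign −
step 3: pivot 2/31 → sign +
signature = (2, 2, 0)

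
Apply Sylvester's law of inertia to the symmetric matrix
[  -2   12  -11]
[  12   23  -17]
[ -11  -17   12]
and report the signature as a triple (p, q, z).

Answer: (1, 2, 0)

Derivation:
step 0: pivot -2 → sign −
step 1: pivot 95 → sign +
step 2: pivot -3/190 → sign −
signature = (1, 2, 0)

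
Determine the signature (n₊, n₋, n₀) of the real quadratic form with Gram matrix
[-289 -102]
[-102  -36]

step 0: pivot -289 → sign −
step 1: row/col 1 already zero → sign 0
signature = (0, 1, 1)

Answer: (0, 1, 1)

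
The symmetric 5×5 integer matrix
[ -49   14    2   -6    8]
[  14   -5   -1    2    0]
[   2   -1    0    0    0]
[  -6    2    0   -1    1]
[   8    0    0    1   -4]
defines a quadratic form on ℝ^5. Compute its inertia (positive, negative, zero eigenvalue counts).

Answer: (2, 3, 0)

Derivation:
step 0: pivot -49 → sign −
step 1: pivot -1 → sign −
step 2: pivot 13/49 → sign +
step 3: pivot -9/13 → sign −
step 4: pivot 1 → sign +
signature = (2, 3, 0)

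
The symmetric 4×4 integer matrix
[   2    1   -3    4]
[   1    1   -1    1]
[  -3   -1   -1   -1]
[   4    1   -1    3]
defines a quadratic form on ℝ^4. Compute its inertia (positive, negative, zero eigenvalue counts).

Answer: (2, 2, 0)

Derivation:
step 0: pivot 2 → sign +
step 1: pivot 1/2 → sign +
step 2: pivot -6 → sign −
step 3: pivot -1 → sign −
signature = (2, 2, 0)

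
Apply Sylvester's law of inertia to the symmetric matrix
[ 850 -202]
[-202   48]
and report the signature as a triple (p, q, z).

Answer: (1, 1, 0)

Derivation:
step 0: pivot 850 → sign +
step 1: pivot -2/425 → sign −
signature = (1, 1, 0)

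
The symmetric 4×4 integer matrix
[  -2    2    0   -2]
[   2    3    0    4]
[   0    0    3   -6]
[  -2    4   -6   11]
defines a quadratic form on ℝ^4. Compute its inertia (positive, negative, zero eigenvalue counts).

Answer: (3, 1, 0)

Derivation:
step 0: pivot -2 → sign −
step 1: pivot 5 → sign +
step 2: pivot 3 → sign +
step 3: pivot 1/5 → sign +
signature = (3, 1, 0)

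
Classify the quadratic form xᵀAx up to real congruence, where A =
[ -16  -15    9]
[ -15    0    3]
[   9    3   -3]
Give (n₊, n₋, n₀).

step 0: pivot -16 → sign −
step 1: pivot 225/16 → sign +
step 2: pivot -1/25 → sign −
signature = (1, 2, 0)

Answer: (1, 2, 0)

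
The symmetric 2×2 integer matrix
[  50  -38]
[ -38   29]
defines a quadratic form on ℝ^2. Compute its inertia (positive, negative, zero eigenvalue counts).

Answer: (2, 0, 0)

Derivation:
step 0: pivot 50 → sign +
step 1: pivot 3/25 → sign +
signature = (2, 0, 0)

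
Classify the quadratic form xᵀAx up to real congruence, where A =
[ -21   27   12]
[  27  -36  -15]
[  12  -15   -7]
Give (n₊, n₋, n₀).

step 0: pivot -21 → sign −
step 1: pivot -9/7 → sign −
step 2: row/col 2 already zero → sign 0
signature = (0, 2, 1)

Answer: (0, 2, 1)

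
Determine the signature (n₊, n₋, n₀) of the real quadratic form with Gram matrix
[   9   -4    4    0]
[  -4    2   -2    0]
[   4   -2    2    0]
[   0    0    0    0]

Answer: (2, 0, 2)

Derivation:
step 0: pivot 9 → sign +
step 1: pivot 2/9 → sign +
step 2: row/col 2 already zero → sign 0
step 3: row/col 3 already zero → sign 0
signature = (2, 0, 2)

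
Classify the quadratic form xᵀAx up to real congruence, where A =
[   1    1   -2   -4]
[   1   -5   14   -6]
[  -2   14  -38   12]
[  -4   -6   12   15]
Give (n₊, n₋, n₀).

Answer: (2, 2, 0)

Derivation:
step 0: pivot 1 → sign +
step 1: pivot -6 → sign −
step 2: pivot 2/3 → sign +
step 3: pivot -3 → sign −
signature = (2, 2, 0)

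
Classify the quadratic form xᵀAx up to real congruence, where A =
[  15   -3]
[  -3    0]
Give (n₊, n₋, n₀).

step 0: pivot 15 → sign +
step 1: pivot -3/5 → sign −
signature = (1, 1, 0)

Answer: (1, 1, 0)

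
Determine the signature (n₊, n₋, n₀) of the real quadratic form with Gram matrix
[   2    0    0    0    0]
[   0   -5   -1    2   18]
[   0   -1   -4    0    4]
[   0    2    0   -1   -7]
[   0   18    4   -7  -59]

Answer: (2, 3, 0)

Derivation:
step 0: pivot 2 → sign +
step 1: pivot -5 → sign −
step 2: pivot -19/5 → sign −
step 3: pivot -3/19 → sign −
step 4: pivot 6 → sign +
signature = (2, 3, 0)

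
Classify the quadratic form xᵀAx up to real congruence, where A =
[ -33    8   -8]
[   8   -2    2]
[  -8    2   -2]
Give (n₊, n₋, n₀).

step 0: pivot -33 → sign −
step 1: pivot -2/33 → sign −
step 2: row/col 2 already zero → sign 0
signature = (0, 2, 1)

Answer: (0, 2, 1)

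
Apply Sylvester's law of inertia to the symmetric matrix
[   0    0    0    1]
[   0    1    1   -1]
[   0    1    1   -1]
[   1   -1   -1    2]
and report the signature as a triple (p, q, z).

Answer: (2, 1, 1)

Derivation:
step 0: pivot 1 → sign +
step 1: pivot 1 → sign +
step 2: pivot -1 → sign −
step 3: row/col 3 already zero → sign 0
signature = (2, 1, 1)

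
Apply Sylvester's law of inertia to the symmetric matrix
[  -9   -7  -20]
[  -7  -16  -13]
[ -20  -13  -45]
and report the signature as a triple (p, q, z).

Answer: (1, 2, 0)

Derivation:
step 0: pivot -9 → sign −
step 1: pivot -95/9 → sign −
step 2: pivot 6/95 → sign +
signature = (1, 2, 0)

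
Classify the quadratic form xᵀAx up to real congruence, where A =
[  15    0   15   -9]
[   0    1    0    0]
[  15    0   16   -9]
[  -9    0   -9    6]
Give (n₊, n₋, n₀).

Answer: (4, 0, 0)

Derivation:
step 0: pivot 15 → sign +
step 1: pivot 1 → sign +
step 2: pivot 1 → sign +
step 3: pivot 3/5 → sign +
signature = (4, 0, 0)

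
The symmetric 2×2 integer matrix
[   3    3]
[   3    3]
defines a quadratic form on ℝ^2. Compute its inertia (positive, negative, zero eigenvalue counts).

Answer: (1, 0, 1)

Derivation:
step 0: pivot 3 → sign +
step 1: row/col 1 already zero → sign 0
signature = (1, 0, 1)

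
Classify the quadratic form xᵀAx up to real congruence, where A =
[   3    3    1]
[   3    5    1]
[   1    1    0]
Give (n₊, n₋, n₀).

step 0: pivot 3 → sign +
step 1: pivot 2 → sign +
step 2: pivot -1/3 → sign −
signature = (2, 1, 0)

Answer: (2, 1, 0)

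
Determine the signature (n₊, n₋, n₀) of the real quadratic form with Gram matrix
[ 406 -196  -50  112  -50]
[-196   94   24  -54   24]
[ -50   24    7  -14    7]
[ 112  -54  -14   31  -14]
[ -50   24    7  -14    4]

step 0: pivot 406 → sign +
step 1: pivot -18/29 → sign −
step 2: pivot 55/63 → sign +
step 3: pivot 3/55 → sign +
step 4: pivot -3 → sign −
signature = (3, 2, 0)

Answer: (3, 2, 0)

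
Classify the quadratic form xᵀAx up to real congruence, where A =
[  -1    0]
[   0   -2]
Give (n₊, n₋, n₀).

Answer: (0, 2, 0)

Derivation:
step 0: pivot -1 → sign −
step 1: pivot -2 → sign −
signature = (0, 2, 0)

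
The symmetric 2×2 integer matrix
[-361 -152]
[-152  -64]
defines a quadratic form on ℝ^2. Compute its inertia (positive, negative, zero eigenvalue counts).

Answer: (0, 1, 1)

Derivation:
step 0: pivot -361 → sign −
step 1: row/col 1 already zero → sign 0
signature = (0, 1, 1)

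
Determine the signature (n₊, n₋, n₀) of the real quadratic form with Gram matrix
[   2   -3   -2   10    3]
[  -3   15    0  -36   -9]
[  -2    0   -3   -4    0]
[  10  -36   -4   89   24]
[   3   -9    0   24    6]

Answer: (3, 2, 0)

Derivation:
step 0: pivot 2 → sign +
step 1: pivot 21/2 → sign +
step 2: pivot -41/7 → sign −
step 3: pivot -3 → sign −
step 4: pivot 3/41 → sign +
signature = (3, 2, 0)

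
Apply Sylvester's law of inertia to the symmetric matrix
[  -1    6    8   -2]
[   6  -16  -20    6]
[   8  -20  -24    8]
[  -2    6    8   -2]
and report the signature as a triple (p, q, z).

Answer: (2, 1, 1)

Derivation:
step 0: pivot -1 → sign −
step 1: pivot 20 → sign +
step 2: pivot 4/5 → sign +
step 3: row/col 3 already zero → sign 0
signature = (2, 1, 1)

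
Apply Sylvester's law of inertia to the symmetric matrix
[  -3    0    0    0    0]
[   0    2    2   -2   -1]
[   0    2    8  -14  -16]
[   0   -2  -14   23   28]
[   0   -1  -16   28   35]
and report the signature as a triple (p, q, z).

step 0: pivot -3 → sign −
step 1: pivot 2 → sign +
step 2: pivot 6 → sign +
step 3: pivot -3 → sign −
step 4: row/col 4 already zero → sign 0
signature = (2, 2, 1)

Answer: (2, 2, 1)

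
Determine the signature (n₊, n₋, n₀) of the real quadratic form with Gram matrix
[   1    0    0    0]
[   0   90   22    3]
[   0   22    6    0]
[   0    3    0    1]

Answer: (4, 0, 0)

Derivation:
step 0: pivot 1 → sign +
step 1: pivot 90 → sign +
step 2: pivot 28/45 → sign +
step 3: pivot 1/28 → sign +
signature = (4, 0, 0)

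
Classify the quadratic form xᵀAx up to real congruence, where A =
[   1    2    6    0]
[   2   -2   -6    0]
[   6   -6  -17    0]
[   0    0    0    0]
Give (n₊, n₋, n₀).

step 0: pivot 1 → sign +
step 1: pivot -6 → sign −
step 2: pivot 1 → sign +
step 3: row/col 3 already zero → sign 0
signature = (2, 1, 1)

Answer: (2, 1, 1)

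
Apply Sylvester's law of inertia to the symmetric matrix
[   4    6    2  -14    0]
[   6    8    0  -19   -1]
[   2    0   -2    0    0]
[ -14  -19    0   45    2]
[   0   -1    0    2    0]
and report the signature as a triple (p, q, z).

step 0: pivot 4 → sign +
step 1: pivot -1 → sign −
step 2: pivot 6 → sign +
step 3: pivot -1/6 → sign −
step 4: pivot 1 → sign +
signature = (3, 2, 0)

Answer: (3, 2, 0)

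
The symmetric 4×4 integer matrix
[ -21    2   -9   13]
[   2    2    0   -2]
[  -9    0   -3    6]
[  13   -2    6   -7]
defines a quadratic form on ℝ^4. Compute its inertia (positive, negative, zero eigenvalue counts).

Answer: (3, 1, 0)

Derivation:
step 0: pivot -21 → sign −
step 1: pivot 46/21 → sign +
step 2: pivot 12/23 → sign +
step 3: pivot 3/4 → sign +
signature = (3, 1, 0)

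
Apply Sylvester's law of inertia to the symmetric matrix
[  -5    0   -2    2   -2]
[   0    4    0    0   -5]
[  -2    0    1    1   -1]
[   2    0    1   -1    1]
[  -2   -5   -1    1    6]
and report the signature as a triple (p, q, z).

step 0: pivot -5 → sign −
step 1: pivot 4 → sign +
step 2: pivot 9/5 → sign +
step 3: pivot -2/9 → sign −
step 4: pivot 3/4 → sign +
signature = (3, 2, 0)

Answer: (3, 2, 0)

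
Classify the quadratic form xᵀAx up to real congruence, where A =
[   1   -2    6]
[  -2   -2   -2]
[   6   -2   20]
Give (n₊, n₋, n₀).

Answer: (2, 1, 0)

Derivation:
step 0: pivot 1 → sign +
step 1: pivot -6 → sign −
step 2: pivot 2/3 → sign +
signature = (2, 1, 0)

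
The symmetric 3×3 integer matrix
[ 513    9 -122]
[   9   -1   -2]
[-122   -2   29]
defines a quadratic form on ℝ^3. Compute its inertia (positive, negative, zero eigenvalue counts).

step 0: pivot 513 → sign +
step 1: pivot -22/19 → sign −
step 2: pivot 1/297 → sign +
signature = (2, 1, 0)

Answer: (2, 1, 0)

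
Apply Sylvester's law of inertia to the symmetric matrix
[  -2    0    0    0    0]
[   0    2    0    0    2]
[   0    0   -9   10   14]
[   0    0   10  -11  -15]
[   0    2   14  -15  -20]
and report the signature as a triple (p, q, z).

step 0: pivot -2 → sign −
step 1: pivot 2 → sign +
step 2: pivot -9 → sign −
step 3: pivot 1/9 → sign +
step 4: pivot -3 → sign −
signature = (2, 3, 0)

Answer: (2, 3, 0)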